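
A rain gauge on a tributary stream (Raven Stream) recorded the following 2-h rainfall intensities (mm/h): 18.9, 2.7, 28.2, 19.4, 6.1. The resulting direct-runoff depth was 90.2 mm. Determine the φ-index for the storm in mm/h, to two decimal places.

Only the 3 blocks with intensity above φ contribute runoff: 18.9, 28.2, 19.4 mm/h.
Σ(I−φ)·Δt = d  ⇒  (18.9+28.2+19.4 − 3φ)·2 = 90.2
φ = (66.50 − 90.2/2) / 3 = 7.13 mm/h.

φ ≈ 7.13 mm/h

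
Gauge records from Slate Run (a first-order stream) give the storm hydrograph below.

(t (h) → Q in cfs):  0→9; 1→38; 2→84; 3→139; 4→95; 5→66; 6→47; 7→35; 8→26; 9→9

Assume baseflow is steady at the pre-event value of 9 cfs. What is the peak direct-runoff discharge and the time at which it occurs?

Q_p = 130.0 cfs at t = 3 h

Subtracting baseflow gives direct-runoff ordinates: 0.0, 29.0, 75.0, 130.0, 86.0, 57.0, 38.0, 26.0, 17.0, 0.0 cfs.
The maximum is 130.0 cfs, occurring at the reading for t = 3 h.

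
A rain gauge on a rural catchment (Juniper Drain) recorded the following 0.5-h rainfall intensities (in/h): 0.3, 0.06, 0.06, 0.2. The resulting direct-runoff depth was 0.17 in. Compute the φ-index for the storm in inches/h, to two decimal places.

φ ≈ 0.08 in/h

Only the 2 blocks with intensity above φ contribute runoff: 0.3, 0.2 in/h.
Σ(I−φ)·Δt = d  ⇒  (0.3+0.2 − 2φ)·0.5 = 0.17
φ = (0.5000 − 0.17/0.5) / 2 = 0.08 in/h.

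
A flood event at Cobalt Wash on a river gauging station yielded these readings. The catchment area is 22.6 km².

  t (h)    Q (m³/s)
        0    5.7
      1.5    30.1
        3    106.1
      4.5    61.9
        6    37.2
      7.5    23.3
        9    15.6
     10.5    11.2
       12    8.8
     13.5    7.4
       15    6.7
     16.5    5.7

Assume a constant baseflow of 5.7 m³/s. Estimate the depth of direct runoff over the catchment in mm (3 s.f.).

Direct runoff: 0.0, 24.4, 100.4, 56.2, 31.5, 17.6, 9.9, 5.5, 3.1, 1.7, 1.0, 0.0 m³/s; ΣQ_DR = 251.3 m³/s.
V = ΣQ_DR · Δt = 251.3 × 5400 s = 1.357 × 10^6 m³.
Over A = 22.6 km², depth = V / A = 60.0 mm.

d ≈ 60.0 mm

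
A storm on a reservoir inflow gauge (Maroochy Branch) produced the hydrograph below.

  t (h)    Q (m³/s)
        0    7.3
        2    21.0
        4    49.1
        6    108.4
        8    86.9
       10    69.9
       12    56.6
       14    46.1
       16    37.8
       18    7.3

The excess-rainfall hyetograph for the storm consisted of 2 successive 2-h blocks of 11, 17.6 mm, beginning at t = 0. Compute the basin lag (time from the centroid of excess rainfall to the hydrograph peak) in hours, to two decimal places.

t_L ≈ 3.77 h

Centroid of excess rainfall: t_c = Σ P_i·t̄_i / ΣP_i = 2.2308 h (block centres at 1, 3 h).
Hydrograph peak occurs at t = 6 h, so basin lag t_L = 6 − 2.2308 = 3.77 h.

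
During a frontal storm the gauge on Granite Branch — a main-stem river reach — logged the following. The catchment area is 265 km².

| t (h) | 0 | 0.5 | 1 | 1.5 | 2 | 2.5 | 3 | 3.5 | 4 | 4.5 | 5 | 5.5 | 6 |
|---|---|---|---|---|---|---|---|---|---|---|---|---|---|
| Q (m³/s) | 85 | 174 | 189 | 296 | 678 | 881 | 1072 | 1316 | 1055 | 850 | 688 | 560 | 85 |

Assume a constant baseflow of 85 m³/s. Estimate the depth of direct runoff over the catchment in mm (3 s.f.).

d ≈ 46.4 mm

Direct runoff: 0.0, 89.0, 104.0, 211.0, 593.0, 796.0, 987.0, 1231.0, 970.0, 765.0, 603.0, 475.0, 0.0 m³/s; ΣQ_DR = 6824 m³/s.
V = ΣQ_DR · Δt = 6824 × 1800 s = 1.228 × 10^7 m³.
Over A = 265 km², depth = V / A = 46.4 mm.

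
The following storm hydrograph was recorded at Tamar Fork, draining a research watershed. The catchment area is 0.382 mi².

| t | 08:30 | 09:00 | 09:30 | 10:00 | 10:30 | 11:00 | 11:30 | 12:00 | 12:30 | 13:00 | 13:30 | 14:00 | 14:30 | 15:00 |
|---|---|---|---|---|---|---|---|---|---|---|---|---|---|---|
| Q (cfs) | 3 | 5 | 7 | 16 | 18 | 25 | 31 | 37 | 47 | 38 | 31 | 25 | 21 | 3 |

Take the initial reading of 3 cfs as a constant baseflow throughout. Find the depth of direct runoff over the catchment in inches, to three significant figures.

d ≈ 0.537 in

Direct runoff: 0.0, 2.0, 4.0, 13.0, 15.0, 22.0, 28.0, 34.0, 44.0, 35.0, 28.0, 22.0, 18.0, 0.0 cfs; ΣQ_DR = 265.0 cfs.
V = ΣQ_DR · Δt = 265.0 × 1800 s = 4.770 × 10^5 ft³.
Over A = 0.382 mi², depth = V / A = 0.537 in.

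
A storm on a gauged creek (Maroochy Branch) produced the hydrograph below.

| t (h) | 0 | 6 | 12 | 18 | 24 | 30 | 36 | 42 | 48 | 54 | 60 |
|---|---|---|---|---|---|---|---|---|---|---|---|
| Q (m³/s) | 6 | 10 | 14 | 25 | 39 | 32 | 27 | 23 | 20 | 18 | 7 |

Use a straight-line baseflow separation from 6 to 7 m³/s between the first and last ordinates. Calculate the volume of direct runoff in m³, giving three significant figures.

Direct-runoff ordinates (Q − Q_b): 0.00, 3.90, 7.80, 18.70, 32.60, 25.50, 20.40, 16.30, 13.20, 11.10, 0.00 m³/s.
ΣQ_DR = 149.5 m³/s.
With Δt = 6 h = 21600 s, V = ΣQ_DR · Δt = 149.5 × 21600 = 3.23 × 10^6 m³.

V ≈ 3.23 × 10^6 m³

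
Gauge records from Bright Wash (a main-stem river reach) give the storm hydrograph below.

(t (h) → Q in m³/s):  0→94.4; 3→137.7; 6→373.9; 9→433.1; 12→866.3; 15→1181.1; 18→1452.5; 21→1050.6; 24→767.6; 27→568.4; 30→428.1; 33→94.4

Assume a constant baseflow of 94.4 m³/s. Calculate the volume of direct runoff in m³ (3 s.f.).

Direct-runoff ordinates (Q − Q_b): 0.0, 43.3, 279.5, 338.7, 771.9, 1086.7, 1358.1, 956.2, 673.2, 474.0, 333.7, 0.0 m³/s.
ΣQ_DR = 6315 m³/s.
With Δt = 3 h = 10800 s, V = ΣQ_DR · Δt = 6315 × 10800 = 6.82 × 10^7 m³.

V ≈ 6.82 × 10^7 m³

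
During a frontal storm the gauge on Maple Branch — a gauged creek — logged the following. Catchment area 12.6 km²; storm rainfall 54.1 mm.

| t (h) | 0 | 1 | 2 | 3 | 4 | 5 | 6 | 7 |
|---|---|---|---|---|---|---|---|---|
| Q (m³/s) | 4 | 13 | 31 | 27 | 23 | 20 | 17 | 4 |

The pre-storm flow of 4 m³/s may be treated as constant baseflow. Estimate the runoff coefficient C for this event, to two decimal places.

C ≈ 0.57

ΣQ_DR = 107.0 m³/s; V = ΣQ_DR·Δt = 3.852 × 10^5 m³.
Runoff depth d = V / A = 30.57 mm.
C = d / P = 30.57 / 54.1 = 0.57.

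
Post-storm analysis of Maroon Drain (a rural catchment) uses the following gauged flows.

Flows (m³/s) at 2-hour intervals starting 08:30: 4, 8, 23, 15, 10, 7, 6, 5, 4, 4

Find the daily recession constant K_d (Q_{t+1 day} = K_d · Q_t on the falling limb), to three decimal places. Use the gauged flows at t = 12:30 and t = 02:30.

Between t = 12:30 and t = 02:30 the flow falls from 23 to 4 m³/s over 7×2 h = 14 h.
Per-interval ratio K = (4/23)^(1/7) = 0.7789; K_d = K^(24/2) = 0.050.

K_d ≈ 0.050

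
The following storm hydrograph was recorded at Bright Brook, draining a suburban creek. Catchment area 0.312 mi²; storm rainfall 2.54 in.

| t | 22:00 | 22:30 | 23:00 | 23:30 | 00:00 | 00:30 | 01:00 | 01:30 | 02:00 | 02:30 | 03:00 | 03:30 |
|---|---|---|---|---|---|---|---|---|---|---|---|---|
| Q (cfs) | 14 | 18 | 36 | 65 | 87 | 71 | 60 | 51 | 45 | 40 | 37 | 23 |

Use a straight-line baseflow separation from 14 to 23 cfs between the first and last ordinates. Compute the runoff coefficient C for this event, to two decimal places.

ΣQ_DR = 325.0 cfs; V = ΣQ_DR·Δt = 5.850 × 10^5 ft³.
Runoff depth d = V / A = 0.8071 in.
C = d / P = 0.8071 / 2.54 = 0.32.

C ≈ 0.32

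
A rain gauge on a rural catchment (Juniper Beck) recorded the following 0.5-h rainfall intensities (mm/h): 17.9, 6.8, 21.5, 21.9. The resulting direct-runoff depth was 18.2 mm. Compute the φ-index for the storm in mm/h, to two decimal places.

Only the 3 blocks with intensity above φ contribute runoff: 17.9, 21.5, 21.9 mm/h.
Σ(I−φ)·Δt = d  ⇒  (17.9+21.5+21.9 − 3φ)·0.5 = 18.2
φ = (61.30 − 18.2/0.5) / 3 = 8.30 mm/h.

φ ≈ 8.30 mm/h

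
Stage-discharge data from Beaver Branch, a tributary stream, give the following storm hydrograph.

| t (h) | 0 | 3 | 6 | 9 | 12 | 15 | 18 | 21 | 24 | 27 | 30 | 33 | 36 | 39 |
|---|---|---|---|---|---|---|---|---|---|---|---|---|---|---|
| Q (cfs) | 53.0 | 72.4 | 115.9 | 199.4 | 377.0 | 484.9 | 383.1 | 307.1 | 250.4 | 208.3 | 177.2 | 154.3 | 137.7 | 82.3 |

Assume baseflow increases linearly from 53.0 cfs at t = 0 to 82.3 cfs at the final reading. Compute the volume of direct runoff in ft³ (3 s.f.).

V ≈ 2.22 × 10^7 ft³

Direct-runoff ordinates (Q − Q_b): 0.00, 17.15, 58.39, 139.64, 314.98, 420.63, 316.58, 238.32, 179.37, 135.02, 101.66, 76.51, 57.65, 0.00 cfs.
ΣQ_DR = 2056 cfs.
With Δt = 3 h = 10800 s, V = ΣQ_DR · Δt = 2056 × 10800 = 2.22 × 10^7 ft³.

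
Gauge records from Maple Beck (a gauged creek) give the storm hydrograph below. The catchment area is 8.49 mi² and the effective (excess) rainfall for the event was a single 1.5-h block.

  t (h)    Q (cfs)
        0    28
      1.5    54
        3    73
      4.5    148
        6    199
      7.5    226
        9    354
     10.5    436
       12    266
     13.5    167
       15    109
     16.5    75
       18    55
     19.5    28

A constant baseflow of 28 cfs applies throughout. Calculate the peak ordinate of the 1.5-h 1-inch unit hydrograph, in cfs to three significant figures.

U_p ≈ 816 cfs

Direct runoff: 0.0, 26.0, 45.0, 120.0, 171.0, 198.0, 326.0, 408.0, 238.0, 139.0, 81.0, 47.0, 27.0, 0.0 cfs; ΣQ_DR = 1826 cfs, peak = 408.0 cfs.
Runoff depth d = ΣQ_DR·Δt / A = 1826 × 5400 / (8.49 mi²) = 0.4999 in.
The 1-inch UH is the DRH scaled by (1 in)/d, so U_p = 408.0 × 1/0.4999 = 816 cfs.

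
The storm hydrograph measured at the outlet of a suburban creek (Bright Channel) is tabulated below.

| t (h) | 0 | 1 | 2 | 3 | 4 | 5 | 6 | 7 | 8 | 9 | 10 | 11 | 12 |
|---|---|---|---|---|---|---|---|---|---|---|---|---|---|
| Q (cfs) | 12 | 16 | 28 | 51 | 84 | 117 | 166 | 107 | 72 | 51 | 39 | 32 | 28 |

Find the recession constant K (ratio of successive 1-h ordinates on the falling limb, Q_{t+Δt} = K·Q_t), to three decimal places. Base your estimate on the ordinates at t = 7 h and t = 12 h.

Using the recession-limb readings at t = 7 h and t = 12 h: Q falls from 107 to 28 cfs over 5 intervals.
K = (Q₂/Q₁)^(1/5) = (28/107)^(1/5) = 0.765.

K ≈ 0.765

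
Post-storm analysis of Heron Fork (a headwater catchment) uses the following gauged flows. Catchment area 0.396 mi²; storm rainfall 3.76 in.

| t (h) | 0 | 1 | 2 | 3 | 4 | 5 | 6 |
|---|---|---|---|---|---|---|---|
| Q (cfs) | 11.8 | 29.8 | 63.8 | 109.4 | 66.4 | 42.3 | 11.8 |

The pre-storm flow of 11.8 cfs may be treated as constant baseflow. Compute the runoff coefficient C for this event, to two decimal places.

C ≈ 0.26

ΣQ_DR = 252.7 cfs; V = ΣQ_DR·Δt = 9.097 × 10^5 ft³.
Runoff depth d = V / A = 0.9888 in.
C = d / P = 0.9888 / 3.76 = 0.26.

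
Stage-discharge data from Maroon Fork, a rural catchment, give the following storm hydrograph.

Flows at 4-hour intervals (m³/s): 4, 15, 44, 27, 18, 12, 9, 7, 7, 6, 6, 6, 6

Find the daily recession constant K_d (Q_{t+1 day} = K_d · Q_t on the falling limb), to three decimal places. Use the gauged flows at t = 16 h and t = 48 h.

Between t = 16 h and t = 48 h the flow falls from 18 to 6 m³/s over 8×4 h = 32 h.
Per-interval ratio K = (6/18)^(1/8) = 0.8717; K_d = K^(24/4) = 0.439.

K_d ≈ 0.439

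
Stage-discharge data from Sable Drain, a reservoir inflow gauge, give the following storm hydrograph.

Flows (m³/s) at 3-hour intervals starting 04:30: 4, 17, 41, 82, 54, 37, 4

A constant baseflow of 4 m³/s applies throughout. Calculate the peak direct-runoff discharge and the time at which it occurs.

Q_p = 78.0 m³/s at t = 13:30

Subtracting baseflow gives direct-runoff ordinates: 0.0, 13.0, 37.0, 78.0, 50.0, 33.0, 0.0 m³/s.
The maximum is 78.0 m³/s, occurring at the reading for t = 13:30.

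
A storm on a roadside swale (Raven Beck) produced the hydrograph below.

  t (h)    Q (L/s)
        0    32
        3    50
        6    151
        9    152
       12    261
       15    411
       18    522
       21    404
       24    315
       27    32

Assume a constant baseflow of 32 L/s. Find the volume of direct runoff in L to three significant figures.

V ≈ 2.17 × 10^7 L

Direct-runoff ordinates (Q − Q_b): 0.0, 18.0, 119.0, 120.0, 229.0, 379.0, 490.0, 372.0, 283.0, 0.0 L/s.
ΣQ_DR = 2010 L/s.
With Δt = 3 h = 10800 s, V = ΣQ_DR · Δt = 2010 × 10800 = 2.17 × 10^7 L.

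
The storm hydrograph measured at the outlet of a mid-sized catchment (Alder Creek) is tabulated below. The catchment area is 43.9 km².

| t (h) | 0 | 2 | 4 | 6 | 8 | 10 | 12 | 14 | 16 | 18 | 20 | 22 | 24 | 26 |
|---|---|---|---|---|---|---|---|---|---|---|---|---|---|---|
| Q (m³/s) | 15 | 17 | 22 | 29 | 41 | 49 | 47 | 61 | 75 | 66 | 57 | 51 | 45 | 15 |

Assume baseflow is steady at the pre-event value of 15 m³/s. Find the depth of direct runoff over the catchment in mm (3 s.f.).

Direct runoff: 0.0, 2.0, 7.0, 14.0, 26.0, 34.0, 32.0, 46.0, 60.0, 51.0, 42.0, 36.0, 30.0, 0.0 m³/s; ΣQ_DR = 380.0 m³/s.
V = ΣQ_DR · Δt = 380.0 × 7200 s = 2.736 × 10^6 m³.
Over A = 43.9 km², depth = V / A = 62.3 mm.

d ≈ 62.3 mm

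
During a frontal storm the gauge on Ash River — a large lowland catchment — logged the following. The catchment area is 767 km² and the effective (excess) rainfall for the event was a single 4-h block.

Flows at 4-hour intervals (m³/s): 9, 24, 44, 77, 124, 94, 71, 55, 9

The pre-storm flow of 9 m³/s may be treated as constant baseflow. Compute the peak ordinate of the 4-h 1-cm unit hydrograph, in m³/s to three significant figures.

U_p ≈ 144 m³/s

Direct runoff: 0.0, 15.0, 35.0, 68.0, 115.0, 85.0, 62.0, 46.0, 0.0 m³/s; ΣQ_DR = 426.0 m³/s, peak = 115.0 m³/s.
Runoff depth d = ΣQ_DR·Δt / A = 426.0 × 14400 / (767 km²) = 7.998 mm.
The 1-cm UH is the DRH scaled by (10 mm)/d, so U_p = 115.0 × 10/7.998 = 144 m³/s.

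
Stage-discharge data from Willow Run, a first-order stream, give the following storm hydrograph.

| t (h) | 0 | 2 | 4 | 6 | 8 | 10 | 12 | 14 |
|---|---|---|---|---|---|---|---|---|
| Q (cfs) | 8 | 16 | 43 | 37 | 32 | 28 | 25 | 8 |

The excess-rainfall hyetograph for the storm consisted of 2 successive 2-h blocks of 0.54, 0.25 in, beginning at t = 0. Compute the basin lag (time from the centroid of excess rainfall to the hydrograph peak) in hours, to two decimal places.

t_L ≈ 2.37 h

Centroid of excess rainfall: t_c = Σ P_i·t̄_i / ΣP_i = 1.6329 h (block centres at 1, 3 h).
Hydrograph peak occurs at t = 4 h, so basin lag t_L = 4 − 1.6329 = 2.37 h.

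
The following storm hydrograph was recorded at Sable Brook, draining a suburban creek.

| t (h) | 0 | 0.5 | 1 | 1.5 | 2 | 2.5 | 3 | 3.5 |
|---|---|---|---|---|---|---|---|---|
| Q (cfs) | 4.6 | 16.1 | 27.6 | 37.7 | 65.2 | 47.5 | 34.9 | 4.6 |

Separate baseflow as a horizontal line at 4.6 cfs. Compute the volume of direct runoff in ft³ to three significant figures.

V ≈ 3.63 × 10^5 ft³

Direct-runoff ordinates (Q − Q_b): 0.0, 11.5, 23.0, 33.1, 60.6, 42.9, 30.3, 0.0 cfs.
ΣQ_DR = 201.4 cfs.
With Δt = 0.5 h = 1800 s, V = ΣQ_DR · Δt = 201.4 × 1800 = 3.63 × 10^5 ft³.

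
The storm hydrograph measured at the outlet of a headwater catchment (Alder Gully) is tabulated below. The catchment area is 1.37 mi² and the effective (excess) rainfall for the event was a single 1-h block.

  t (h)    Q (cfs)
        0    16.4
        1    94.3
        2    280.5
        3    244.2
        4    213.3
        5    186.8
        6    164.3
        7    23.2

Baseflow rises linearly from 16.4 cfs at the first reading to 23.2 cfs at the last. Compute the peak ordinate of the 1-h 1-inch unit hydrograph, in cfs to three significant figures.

U_p ≈ 218 cfs

Direct runoff: 0.00, 76.93, 262.16, 224.89, 193.01, 165.54, 142.07, 0.00 cfs; ΣQ_DR = 1065 cfs, peak = 262.16 cfs.
Runoff depth d = ΣQ_DR·Δt / A = 1065 × 3600 / (1.37 mi²) = 1.204 in.
The 1-inch UH is the DRH scaled by (1 in)/d, so U_p = 262.16 × 1/1.204 = 218 cfs.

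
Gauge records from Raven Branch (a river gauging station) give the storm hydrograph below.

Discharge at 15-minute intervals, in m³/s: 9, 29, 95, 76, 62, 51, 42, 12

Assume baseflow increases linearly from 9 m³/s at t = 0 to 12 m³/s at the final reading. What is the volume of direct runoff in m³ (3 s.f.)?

Direct-runoff ordinates (Q − Q_b): 0.00, 19.57, 85.14, 65.71, 51.29, 39.86, 30.43, 0.00 m³/s.
ΣQ_DR = 292.0 m³/s.
With Δt = 0.25 h = 900 s, V = ΣQ_DR · Δt = 292.0 × 900 = 2.63 × 10^5 m³.

V ≈ 2.63 × 10^5 m³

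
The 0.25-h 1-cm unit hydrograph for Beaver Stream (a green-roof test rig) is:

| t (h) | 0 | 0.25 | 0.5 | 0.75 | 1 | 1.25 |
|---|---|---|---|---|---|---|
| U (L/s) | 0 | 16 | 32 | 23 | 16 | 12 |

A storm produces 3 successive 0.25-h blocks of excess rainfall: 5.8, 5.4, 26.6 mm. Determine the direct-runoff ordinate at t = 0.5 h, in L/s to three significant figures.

By discrete convolution, Q_j = Σ (P_i / 10 mm) · U_{j−i}.
At t = 0.5 h (j=2): Q = (5.8/10)·32 + (5.4/10)·16 + (26.6/10)·0 = 27.2 L/s.

Q ≈ 27.2 L/s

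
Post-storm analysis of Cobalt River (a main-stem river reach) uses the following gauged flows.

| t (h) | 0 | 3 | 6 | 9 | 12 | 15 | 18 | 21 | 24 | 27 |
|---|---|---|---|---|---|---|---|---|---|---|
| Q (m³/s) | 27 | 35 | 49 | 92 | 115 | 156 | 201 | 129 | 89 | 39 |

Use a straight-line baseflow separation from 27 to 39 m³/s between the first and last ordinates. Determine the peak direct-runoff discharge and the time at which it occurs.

Q_p = 166.00 m³/s at t = 18 h

Subtracting baseflow gives direct-runoff ordinates: 0.00, 6.67, 19.33, 61.00, 82.67, 122.33, 166.00, 92.67, 51.33, 0.00 m³/s.
The maximum is 166.00 m³/s, occurring at the reading for t = 18 h.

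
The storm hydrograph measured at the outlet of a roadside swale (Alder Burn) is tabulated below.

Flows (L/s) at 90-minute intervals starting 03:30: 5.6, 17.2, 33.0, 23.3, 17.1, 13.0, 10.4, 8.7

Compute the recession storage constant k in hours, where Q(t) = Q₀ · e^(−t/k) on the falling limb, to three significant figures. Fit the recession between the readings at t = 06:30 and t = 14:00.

On the falling limb, Q drops from 33.0 to 8.7 L/s between t = 06:30 and t = 14:00 (Δt = 7.5 h).
k = −Δt / ln(Q₂/Q₁) = −7.5 / ln(8.7/33.0) = 5.63 h.

k ≈ 5.63 h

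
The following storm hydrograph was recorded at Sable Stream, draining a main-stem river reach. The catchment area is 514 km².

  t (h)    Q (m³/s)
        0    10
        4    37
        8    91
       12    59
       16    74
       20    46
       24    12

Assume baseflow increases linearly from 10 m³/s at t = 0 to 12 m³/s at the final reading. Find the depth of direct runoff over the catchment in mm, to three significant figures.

Direct runoff: 0.00, 26.67, 80.33, 48.00, 62.67, 34.33, 0.00 m³/s; ΣQ_DR = 252.0 m³/s.
V = ΣQ_DR · Δt = 252.0 × 14400 s = 3.629 × 10^6 m³.
Over A = 514 km², depth = V / A = 7.06 mm.

d ≈ 7.06 mm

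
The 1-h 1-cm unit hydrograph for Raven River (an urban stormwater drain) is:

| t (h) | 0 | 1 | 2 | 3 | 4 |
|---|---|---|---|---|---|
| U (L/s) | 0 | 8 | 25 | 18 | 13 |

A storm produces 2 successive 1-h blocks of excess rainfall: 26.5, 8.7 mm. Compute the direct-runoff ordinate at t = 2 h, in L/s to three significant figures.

By discrete convolution, Q_j = Σ (P_i / 10 mm) · U_{j−i}.
At t = 2 h (j=2): Q = (26.5/10)·25 + (8.7/10)·8 = 73.2 L/s.

Q ≈ 73.2 L/s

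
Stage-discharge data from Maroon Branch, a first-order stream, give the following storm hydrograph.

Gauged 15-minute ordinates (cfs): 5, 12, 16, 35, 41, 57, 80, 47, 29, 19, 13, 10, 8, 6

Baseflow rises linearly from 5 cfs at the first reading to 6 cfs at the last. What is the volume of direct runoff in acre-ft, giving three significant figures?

Direct-runoff ordinates (Q − Q_b): 0.00, 6.92, 10.85, 29.77, 35.69, 51.62, 74.54, 41.46, 23.38, 13.31, 7.23, 4.15, 2.08, 0.00 cfs.
ΣQ_DR = 301.0 cfs.
With Δt = 0.25 h = 900 s, V = ΣQ_DR · Δt = 301.0 × 900 = 2.71 × 10^5 ft³ = 6.22 acre-ft.

V ≈ 6.22 acre-ft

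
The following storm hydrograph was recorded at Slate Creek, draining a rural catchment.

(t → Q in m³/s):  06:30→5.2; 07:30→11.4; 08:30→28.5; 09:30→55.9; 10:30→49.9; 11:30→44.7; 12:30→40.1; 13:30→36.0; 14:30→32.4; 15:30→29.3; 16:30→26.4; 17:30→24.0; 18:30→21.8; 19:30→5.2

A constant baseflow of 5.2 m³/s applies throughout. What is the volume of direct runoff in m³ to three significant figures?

V ≈ 1.22 × 10^6 m³

Direct-runoff ordinates (Q − Q_b): 0.0, 6.2, 23.3, 50.7, 44.7, 39.5, 34.9, 30.8, 27.2, 24.1, 21.2, 18.8, 16.6, 0.0 m³/s.
ΣQ_DR = 338.0 m³/s.
With Δt = 1 h = 3600 s, V = ΣQ_DR · Δt = 338.0 × 3600 = 1.22 × 10^6 m³.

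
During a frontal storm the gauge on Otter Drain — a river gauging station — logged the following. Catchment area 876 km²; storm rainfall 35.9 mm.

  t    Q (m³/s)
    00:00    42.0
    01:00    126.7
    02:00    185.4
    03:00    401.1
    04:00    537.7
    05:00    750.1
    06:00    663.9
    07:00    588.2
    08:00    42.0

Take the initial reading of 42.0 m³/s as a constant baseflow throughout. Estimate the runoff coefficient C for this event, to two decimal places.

C ≈ 0.34

ΣQ_DR = 2959 m³/s; V = ΣQ_DR·Δt = 1.065 × 10^7 m³.
Runoff depth d = V / A = 12.16 mm.
C = d / P = 12.16 / 35.9 = 0.34.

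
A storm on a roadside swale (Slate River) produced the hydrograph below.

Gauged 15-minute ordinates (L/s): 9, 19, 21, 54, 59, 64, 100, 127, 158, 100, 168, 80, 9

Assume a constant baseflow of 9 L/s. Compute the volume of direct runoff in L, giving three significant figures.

V ≈ 7.66 × 10^5 L

Direct-runoff ordinates (Q − Q_b): 0.0, 10.0, 12.0, 45.0, 50.0, 55.0, 91.0, 118.0, 149.0, 91.0, 159.0, 71.0, 0.0 L/s.
ΣQ_DR = 851.0 L/s.
With Δt = 0.25 h = 900 s, V = ΣQ_DR · Δt = 851.0 × 900 = 7.66 × 10^5 L.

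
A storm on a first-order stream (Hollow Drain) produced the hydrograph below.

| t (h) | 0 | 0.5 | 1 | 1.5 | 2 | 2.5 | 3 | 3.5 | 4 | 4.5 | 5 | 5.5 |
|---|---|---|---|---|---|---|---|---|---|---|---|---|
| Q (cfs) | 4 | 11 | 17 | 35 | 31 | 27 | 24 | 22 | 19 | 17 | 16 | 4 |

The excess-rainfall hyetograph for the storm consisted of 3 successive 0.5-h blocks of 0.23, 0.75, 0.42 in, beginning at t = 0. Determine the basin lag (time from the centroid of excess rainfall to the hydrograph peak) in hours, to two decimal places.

t_L ≈ 0.68 h

Centroid of excess rainfall: t_c = Σ P_i·t̄_i / ΣP_i = 0.8179 h (block centres at 0.25, 0.75, 1.25 h).
Hydrograph peak occurs at t = 1.5 h, so basin lag t_L = 1.5 − 0.8179 = 0.68 h.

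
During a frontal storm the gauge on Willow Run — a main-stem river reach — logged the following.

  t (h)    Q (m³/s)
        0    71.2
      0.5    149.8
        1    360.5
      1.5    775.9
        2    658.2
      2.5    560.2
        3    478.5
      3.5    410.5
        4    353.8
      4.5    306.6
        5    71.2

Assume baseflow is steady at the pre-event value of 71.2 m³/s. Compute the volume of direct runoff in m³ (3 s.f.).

Direct-runoff ordinates (Q − Q_b): 0.0, 78.6, 289.3, 704.7, 587.0, 489.0, 407.3, 339.3, 282.6, 235.4, 0.0 m³/s.
ΣQ_DR = 3413 m³/s.
With Δt = 0.5 h = 1800 s, V = ΣQ_DR · Δt = 3413 × 1800 = 6.14 × 10^6 m³.

V ≈ 6.14 × 10^6 m³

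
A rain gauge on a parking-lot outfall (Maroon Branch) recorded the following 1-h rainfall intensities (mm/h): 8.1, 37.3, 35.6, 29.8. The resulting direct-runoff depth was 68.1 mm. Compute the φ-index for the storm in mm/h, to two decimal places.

φ ≈ 11.53 mm/h

Only the 3 blocks with intensity above φ contribute runoff: 37.3, 35.6, 29.8 mm/h.
Σ(I−φ)·Δt = d  ⇒  (37.3+35.6+29.8 − 3φ)·1 = 68.1
φ = (102.7 − 68.1/1) / 3 = 11.53 mm/h.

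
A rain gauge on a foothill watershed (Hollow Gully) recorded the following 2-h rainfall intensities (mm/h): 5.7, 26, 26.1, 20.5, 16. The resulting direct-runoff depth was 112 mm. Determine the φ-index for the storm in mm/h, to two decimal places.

φ ≈ 8.15 mm/h

Only the 4 blocks with intensity above φ contribute runoff: 26, 26.1, 20.5, 16 mm/h.
Σ(I−φ)·Δt = d  ⇒  (26+26.1+20.5+16 − 4φ)·2 = 112
φ = (88.60 − 112/2) / 4 = 8.15 mm/h.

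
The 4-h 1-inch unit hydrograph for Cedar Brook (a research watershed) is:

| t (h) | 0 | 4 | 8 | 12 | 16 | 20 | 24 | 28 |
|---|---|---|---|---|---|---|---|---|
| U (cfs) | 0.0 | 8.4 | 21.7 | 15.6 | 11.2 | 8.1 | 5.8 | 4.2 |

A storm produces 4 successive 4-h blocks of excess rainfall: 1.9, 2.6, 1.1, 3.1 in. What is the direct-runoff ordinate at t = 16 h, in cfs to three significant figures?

Q ≈ 112 cfs

By discrete convolution, Q_j = Σ (P_i / 1 in) · U_{j−i}.
At t = 16 h (j=4): Q = (1.9/1)·11.2 + (2.6/1)·15.6 + (1.1/1)·21.7 + (3.1/1)·8.4 = 112 cfs.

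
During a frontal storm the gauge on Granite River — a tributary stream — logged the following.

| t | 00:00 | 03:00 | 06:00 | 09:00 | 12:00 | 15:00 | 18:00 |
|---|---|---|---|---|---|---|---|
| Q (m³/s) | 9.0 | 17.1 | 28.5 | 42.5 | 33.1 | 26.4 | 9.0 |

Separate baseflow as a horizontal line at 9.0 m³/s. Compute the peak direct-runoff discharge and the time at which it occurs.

Q_p = 33.5 m³/s at t = 09:00

Subtracting baseflow gives direct-runoff ordinates: 0.0, 8.1, 19.5, 33.5, 24.1, 17.4, 0.0 m³/s.
The maximum is 33.5 m³/s, occurring at the reading for t = 09:00.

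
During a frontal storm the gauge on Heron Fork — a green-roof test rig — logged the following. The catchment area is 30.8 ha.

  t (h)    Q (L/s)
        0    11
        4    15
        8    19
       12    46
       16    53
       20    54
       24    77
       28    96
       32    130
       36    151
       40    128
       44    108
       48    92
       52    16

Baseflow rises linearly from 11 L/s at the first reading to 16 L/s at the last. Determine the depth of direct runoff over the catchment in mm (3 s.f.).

Direct runoff: 0.00, 3.62, 7.23, 33.85, 40.46, 41.08, 63.69, 82.31, 115.92, 136.54, 113.15, 92.77, 76.38, 0.00 L/s; ΣQ_DR = 807.0 L/s.
V = ΣQ_DR · Δt = 807.0 × 14400 s = 1.162 × 10^7 L.
Over A = 30.8 ha, depth = V / A = 37.7 mm.

d ≈ 37.7 mm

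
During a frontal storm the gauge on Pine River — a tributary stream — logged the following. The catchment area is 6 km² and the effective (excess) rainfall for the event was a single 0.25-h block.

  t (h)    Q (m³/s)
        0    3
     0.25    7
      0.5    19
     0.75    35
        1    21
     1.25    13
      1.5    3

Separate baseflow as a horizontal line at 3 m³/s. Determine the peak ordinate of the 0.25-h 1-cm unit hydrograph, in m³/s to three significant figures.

Direct runoff: 0.0, 4.0, 16.0, 32.0, 18.0, 10.0, 0.0 m³/s; ΣQ_DR = 80.00 m³/s, peak = 32.0 m³/s.
Runoff depth d = ΣQ_DR·Δt / A = 80.00 × 900 / (6 km²) = 12.00 mm.
The 1-cm UH is the DRH scaled by (10 mm)/d, so U_p = 32.0 × 10/12.00 = 26.7 m³/s.

U_p ≈ 26.7 m³/s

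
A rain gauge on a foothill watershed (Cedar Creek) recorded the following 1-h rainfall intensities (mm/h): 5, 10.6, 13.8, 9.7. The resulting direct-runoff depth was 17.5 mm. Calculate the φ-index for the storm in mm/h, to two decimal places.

φ ≈ 5.53 mm/h

Only the 3 blocks with intensity above φ contribute runoff: 10.6, 13.8, 9.7 mm/h.
Σ(I−φ)·Δt = d  ⇒  (10.6+13.8+9.7 − 3φ)·1 = 17.5
φ = (34.10 − 17.5/1) / 3 = 5.53 mm/h.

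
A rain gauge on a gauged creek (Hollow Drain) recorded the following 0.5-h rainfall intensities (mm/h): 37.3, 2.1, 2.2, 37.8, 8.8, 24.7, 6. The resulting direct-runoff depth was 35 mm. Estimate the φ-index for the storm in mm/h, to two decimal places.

Only the 3 blocks with intensity above φ contribute runoff: 37.3, 37.8, 24.7 mm/h.
Σ(I−φ)·Δt = d  ⇒  (37.3+37.8+24.7 − 3φ)·0.5 = 35
φ = (99.80 − 35/0.5) / 3 = 9.93 mm/h.

φ ≈ 9.93 mm/h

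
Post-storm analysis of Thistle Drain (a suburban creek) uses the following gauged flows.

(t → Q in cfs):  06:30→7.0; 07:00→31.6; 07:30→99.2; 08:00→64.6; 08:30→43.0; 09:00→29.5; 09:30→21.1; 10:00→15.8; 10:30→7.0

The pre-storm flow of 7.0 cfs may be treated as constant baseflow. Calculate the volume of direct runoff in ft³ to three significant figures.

V ≈ 4.60 × 10^5 ft³

Direct-runoff ordinates (Q − Q_b): 0.0, 24.6, 92.2, 57.6, 36.0, 22.5, 14.1, 8.8, 0.0 cfs.
ΣQ_DR = 255.8 cfs.
With Δt = 0.5 h = 1800 s, V = ΣQ_DR · Δt = 255.8 × 1800 = 4.60 × 10^5 ft³.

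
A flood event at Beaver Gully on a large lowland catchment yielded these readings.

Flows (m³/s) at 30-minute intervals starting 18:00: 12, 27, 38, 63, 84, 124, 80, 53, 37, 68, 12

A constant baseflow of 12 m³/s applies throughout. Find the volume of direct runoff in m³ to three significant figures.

Direct-runoff ordinates (Q − Q_b): 0.0, 15.0, 26.0, 51.0, 72.0, 112.0, 68.0, 41.0, 25.0, 56.0, 0.0 m³/s.
ΣQ_DR = 466.0 m³/s.
With Δt = 0.5 h = 1800 s, V = ΣQ_DR · Δt = 466.0 × 1800 = 8.39 × 10^5 m³.

V ≈ 8.39 × 10^5 m³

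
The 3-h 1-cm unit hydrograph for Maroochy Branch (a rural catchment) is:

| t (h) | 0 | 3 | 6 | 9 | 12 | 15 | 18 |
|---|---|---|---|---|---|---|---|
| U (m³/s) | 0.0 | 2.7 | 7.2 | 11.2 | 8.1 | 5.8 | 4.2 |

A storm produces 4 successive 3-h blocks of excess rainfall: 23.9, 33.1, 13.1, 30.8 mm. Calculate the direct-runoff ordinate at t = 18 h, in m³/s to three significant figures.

By discrete convolution, Q_j = Σ (P_i / 10 mm) · U_{j−i}.
At t = 18 h (j=6): Q = (23.9/10)·4.2 + (33.1/10)·5.8 + (13.1/10)·8.1 + (30.8/10)·11.2 = 74.3 m³/s.

Q ≈ 74.3 m³/s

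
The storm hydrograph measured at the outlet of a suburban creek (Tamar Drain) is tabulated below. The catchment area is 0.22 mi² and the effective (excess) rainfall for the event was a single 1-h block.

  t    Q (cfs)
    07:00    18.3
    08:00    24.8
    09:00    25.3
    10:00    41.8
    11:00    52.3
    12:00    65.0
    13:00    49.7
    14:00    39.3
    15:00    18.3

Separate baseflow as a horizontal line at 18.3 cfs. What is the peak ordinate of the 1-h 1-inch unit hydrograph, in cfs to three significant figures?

Direct runoff: 0.0, 6.5, 7.0, 23.5, 34.0, 46.7, 31.4, 21.0, 0.0 cfs; ΣQ_DR = 170.1 cfs, peak = 46.7 cfs.
Runoff depth d = ΣQ_DR·Δt / A = 170.1 × 3600 / (0.22 mi²) = 1.198 in.
The 1-inch UH is the DRH scaled by (1 in)/d, so U_p = 46.7 × 1/1.198 = 39.0 cfs.

U_p ≈ 39.0 cfs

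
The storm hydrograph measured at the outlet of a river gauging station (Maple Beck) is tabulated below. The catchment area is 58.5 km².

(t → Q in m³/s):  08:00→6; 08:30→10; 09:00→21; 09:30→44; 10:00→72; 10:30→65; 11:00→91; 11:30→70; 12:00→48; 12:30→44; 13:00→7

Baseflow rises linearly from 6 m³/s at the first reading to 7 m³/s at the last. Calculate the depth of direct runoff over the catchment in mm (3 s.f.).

Direct runoff: 0.00, 3.90, 14.80, 37.70, 65.60, 58.50, 84.40, 63.30, 41.20, 37.10, 0.00 m³/s; ΣQ_DR = 406.5 m³/s.
V = ΣQ_DR · Δt = 406.5 × 1800 s = 7.317 × 10^5 m³.
Over A = 58.5 km², depth = V / A = 12.5 mm.

d ≈ 12.5 mm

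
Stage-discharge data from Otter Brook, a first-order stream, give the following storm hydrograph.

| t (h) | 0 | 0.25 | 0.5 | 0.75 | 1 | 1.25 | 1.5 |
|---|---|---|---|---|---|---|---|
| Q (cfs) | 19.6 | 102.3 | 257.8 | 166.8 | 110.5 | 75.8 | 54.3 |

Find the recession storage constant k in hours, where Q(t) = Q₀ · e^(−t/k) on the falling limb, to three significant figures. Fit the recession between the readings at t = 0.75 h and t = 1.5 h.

On the falling limb, Q drops from 166.8 to 54.3 cfs between t = 0.75 h and t = 1.5 h (Δt = 0.75 h).
k = −Δt / ln(Q₂/Q₁) = −0.75 / ln(54.3/166.8) = 0.668 h.

k ≈ 0.668 h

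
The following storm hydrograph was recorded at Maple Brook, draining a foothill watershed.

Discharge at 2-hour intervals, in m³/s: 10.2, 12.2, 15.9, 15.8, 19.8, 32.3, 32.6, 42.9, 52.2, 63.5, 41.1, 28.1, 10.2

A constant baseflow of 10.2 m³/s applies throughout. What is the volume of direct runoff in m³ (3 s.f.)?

V ≈ 1.76 × 10^6 m³

Direct-runoff ordinates (Q − Q_b): 0.0, 2.0, 5.7, 5.6, 9.6, 22.1, 22.4, 32.7, 42.0, 53.3, 30.9, 17.9, 0.0 m³/s.
ΣQ_DR = 244.2 m³/s.
With Δt = 2 h = 7200 s, V = ΣQ_DR · Δt = 244.2 × 7200 = 1.76 × 10^6 m³.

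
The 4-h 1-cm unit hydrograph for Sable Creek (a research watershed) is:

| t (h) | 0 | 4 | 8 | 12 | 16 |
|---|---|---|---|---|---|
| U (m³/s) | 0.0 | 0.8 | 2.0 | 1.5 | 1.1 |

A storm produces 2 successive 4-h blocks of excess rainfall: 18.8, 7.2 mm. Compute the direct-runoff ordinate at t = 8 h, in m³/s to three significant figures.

Q ≈ 4.34 m³/s

By discrete convolution, Q_j = Σ (P_i / 10 mm) · U_{j−i}.
At t = 8 h (j=2): Q = (18.8/10)·2.0 + (7.2/10)·0.8 = 4.34 m³/s.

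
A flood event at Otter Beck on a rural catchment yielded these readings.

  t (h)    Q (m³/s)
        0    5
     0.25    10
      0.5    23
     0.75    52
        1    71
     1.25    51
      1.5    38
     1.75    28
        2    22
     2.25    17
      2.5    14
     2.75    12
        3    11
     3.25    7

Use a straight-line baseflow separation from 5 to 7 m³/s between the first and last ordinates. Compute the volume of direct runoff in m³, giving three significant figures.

Direct-runoff ordinates (Q − Q_b): 0.00, 4.85, 17.69, 46.54, 65.38, 45.23, 32.08, 21.92, 15.77, 10.62, 7.46, 5.31, 4.15, 0.00 m³/s.
ΣQ_DR = 277.0 m³/s.
With Δt = 0.25 h = 900 s, V = ΣQ_DR · Δt = 277.0 × 900 = 2.49 × 10^5 m³.

V ≈ 2.49 × 10^5 m³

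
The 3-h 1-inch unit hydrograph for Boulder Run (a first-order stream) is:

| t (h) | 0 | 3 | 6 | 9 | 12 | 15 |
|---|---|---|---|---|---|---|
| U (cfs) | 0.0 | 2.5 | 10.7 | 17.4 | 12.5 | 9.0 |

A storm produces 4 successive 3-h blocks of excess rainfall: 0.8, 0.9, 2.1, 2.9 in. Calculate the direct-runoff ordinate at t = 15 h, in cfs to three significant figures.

Q ≈ 86.0 cfs

By discrete convolution, Q_j = Σ (P_i / 1 in) · U_{j−i}.
At t = 15 h (j=5): Q = (0.8/1)·9.0 + (0.9/1)·12.5 + (2.1/1)·17.4 + (2.9/1)·10.7 = 86.0 cfs.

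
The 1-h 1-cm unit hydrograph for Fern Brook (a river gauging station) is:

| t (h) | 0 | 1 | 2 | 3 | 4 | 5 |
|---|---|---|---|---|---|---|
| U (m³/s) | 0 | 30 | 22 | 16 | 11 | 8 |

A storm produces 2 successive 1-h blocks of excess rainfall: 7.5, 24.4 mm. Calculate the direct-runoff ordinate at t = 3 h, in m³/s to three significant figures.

Q ≈ 65.7 m³/s

By discrete convolution, Q_j = Σ (P_i / 10 mm) · U_{j−i}.
At t = 3 h (j=3): Q = (7.5/10)·16 + (24.4/10)·22 = 65.7 m³/s.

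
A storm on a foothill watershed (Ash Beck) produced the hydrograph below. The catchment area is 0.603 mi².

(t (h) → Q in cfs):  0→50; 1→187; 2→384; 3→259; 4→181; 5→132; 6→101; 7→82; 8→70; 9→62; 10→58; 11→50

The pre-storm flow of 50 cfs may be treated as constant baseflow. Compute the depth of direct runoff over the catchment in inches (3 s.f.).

Direct runoff: 0.0, 137.0, 334.0, 209.0, 131.0, 82.0, 51.0, 32.0, 20.0, 12.0, 8.0, 0.0 cfs; ΣQ_DR = 1016 cfs.
V = ΣQ_DR · Δt = 1016 × 3600 s = 3.658 × 10^6 ft³.
Over A = 0.603 mi², depth = V / A = 2.61 in.

d ≈ 2.61 in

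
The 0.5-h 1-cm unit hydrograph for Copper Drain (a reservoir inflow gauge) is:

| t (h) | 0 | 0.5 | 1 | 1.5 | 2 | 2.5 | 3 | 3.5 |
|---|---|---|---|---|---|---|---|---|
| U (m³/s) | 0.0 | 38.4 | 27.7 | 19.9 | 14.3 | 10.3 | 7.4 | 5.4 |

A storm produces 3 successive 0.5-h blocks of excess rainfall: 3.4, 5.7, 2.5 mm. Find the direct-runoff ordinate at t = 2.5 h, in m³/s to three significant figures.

By discrete convolution, Q_j = Σ (P_i / 10 mm) · U_{j−i}.
At t = 2.5 h (j=5): Q = (3.4/10)·10.3 + (5.7/10)·14.3 + (2.5/10)·19.9 = 16.6 m³/s.

Q ≈ 16.6 m³/s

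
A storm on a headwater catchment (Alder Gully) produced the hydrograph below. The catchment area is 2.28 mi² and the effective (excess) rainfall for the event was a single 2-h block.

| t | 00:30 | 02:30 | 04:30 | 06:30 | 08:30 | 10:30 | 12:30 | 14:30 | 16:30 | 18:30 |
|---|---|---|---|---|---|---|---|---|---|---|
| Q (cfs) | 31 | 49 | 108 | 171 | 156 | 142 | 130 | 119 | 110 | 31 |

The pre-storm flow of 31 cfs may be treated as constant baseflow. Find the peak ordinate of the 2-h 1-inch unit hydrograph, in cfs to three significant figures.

U_p ≈ 140 cfs

Direct runoff: 0.0, 18.0, 77.0, 140.0, 125.0, 111.0, 99.0, 88.0, 79.0, 0.0 cfs; ΣQ_DR = 737.0 cfs, peak = 140.0 cfs.
Runoff depth d = ΣQ_DR·Δt / A = 737.0 × 7200 / (2.28 mi²) = 1.002 in.
The 1-inch UH is the DRH scaled by (1 in)/d, so U_p = 140.0 × 1/1.002 = 140 cfs.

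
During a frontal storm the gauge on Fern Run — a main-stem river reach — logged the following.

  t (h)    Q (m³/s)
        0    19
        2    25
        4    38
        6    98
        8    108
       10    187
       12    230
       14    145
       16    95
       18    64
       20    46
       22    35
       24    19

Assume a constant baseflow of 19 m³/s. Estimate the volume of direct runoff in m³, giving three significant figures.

Direct-runoff ordinates (Q − Q_b): 0.0, 6.0, 19.0, 79.0, 89.0, 168.0, 211.0, 126.0, 76.0, 45.0, 27.0, 16.0, 0.0 m³/s.
ΣQ_DR = 862.0 m³/s.
With Δt = 2 h = 7200 s, V = ΣQ_DR · Δt = 862.0 × 7200 = 6.21 × 10^6 m³.

V ≈ 6.21 × 10^6 m³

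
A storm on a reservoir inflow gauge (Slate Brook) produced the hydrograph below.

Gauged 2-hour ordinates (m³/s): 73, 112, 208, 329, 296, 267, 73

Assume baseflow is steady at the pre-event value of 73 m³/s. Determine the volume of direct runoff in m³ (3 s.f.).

Direct-runoff ordinates (Q − Q_b): 0.0, 39.0, 135.0, 256.0, 223.0, 194.0, 0.0 m³/s.
ΣQ_DR = 847.0 m³/s.
With Δt = 2 h = 7200 s, V = ΣQ_DR · Δt = 847.0 × 7200 = 6.10 × 10^6 m³.

V ≈ 6.10 × 10^6 m³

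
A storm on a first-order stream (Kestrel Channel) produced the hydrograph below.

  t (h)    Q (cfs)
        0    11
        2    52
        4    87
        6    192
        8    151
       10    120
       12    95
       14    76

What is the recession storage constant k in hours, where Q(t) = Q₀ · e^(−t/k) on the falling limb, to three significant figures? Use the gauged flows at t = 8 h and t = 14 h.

k ≈ 8.74 h

On the falling limb, Q drops from 151 to 76 cfs between t = 8 h and t = 14 h (Δt = 6 h).
k = −Δt / ln(Q₂/Q₁) = −6 / ln(76/151) = 8.74 h.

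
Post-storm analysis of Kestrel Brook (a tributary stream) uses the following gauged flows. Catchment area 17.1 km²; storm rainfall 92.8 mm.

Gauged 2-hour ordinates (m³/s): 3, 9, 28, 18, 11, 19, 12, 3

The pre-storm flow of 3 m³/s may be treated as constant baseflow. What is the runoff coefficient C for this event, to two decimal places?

C ≈ 0.36

ΣQ_DR = 79.00 m³/s; V = ΣQ_DR·Δt = 5.688 × 10^5 m³.
Runoff depth d = V / A = 33.26 mm.
C = d / P = 33.26 / 92.8 = 0.36.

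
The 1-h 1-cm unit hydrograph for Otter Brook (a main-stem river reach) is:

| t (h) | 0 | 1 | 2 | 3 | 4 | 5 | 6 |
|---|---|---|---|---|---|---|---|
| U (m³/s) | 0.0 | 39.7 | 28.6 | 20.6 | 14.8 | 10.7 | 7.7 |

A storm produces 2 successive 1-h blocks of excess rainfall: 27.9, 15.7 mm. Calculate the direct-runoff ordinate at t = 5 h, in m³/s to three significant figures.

Q ≈ 53.1 m³/s

By discrete convolution, Q_j = Σ (P_i / 10 mm) · U_{j−i}.
At t = 5 h (j=5): Q = (27.9/10)·10.7 + (15.7/10)·14.8 = 53.1 m³/s.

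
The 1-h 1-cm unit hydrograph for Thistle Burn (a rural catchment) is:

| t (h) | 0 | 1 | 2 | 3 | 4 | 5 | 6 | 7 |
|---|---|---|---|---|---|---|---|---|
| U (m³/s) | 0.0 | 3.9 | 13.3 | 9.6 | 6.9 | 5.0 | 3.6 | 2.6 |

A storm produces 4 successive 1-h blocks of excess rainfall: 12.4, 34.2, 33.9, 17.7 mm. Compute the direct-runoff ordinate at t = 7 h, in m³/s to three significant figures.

Q ≈ 44.7 m³/s

By discrete convolution, Q_j = Σ (P_i / 10 mm) · U_{j−i}.
At t = 7 h (j=7): Q = (12.4/10)·2.6 + (34.2/10)·3.6 + (33.9/10)·5.0 + (17.7/10)·6.9 = 44.7 m³/s.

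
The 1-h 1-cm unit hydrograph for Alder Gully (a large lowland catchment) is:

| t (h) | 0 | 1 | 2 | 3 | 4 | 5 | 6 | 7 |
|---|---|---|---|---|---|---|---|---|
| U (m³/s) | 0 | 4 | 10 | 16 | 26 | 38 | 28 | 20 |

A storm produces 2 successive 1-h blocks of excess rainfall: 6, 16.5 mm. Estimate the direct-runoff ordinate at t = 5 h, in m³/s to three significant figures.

By discrete convolution, Q_j = Σ (P_i / 10 mm) · U_{j−i}.
At t = 5 h (j=5): Q = (6/10)·38 + (16.5/10)·26 = 65.7 m³/s.

Q ≈ 65.7 m³/s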